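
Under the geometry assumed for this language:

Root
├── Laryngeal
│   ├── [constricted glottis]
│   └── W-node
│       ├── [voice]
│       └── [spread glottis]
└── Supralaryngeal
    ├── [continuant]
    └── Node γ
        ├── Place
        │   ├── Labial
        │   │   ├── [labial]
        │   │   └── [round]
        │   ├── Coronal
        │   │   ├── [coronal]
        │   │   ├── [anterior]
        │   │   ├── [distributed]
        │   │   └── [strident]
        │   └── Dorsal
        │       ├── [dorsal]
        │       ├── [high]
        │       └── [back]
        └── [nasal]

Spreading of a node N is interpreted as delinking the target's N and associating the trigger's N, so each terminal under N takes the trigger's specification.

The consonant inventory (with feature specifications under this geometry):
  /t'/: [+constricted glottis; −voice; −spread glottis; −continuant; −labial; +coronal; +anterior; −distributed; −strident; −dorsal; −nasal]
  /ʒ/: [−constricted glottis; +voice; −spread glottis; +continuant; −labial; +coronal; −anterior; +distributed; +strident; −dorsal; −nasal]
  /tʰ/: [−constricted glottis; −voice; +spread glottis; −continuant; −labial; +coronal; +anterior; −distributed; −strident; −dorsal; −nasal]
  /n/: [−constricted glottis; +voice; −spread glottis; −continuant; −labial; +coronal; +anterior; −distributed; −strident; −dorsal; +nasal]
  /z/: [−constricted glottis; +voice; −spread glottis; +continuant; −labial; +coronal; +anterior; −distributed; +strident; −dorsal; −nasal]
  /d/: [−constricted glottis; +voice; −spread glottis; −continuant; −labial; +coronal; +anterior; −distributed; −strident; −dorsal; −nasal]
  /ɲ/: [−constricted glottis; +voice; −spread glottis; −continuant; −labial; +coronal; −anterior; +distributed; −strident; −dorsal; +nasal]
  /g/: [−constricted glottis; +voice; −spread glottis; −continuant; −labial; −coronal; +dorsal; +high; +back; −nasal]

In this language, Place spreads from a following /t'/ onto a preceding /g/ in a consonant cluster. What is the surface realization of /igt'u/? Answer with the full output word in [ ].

Terminals under Place in this geometry: [labial], [round], [coronal], [anterior], [distributed], [strident], [dorsal], [high], [back].
After delinking /g/'s Place and linking /t'/'s, the affected terminals become [−labial], [+coronal], [+anterior], [−distributed], [−strident], [−dorsal]; [constricted glottis], [voice], [spread glottis], … (outside Place) are retained from /g/.
The resulting bundle matches /d/ in the inventory; substituting it for /g/ gives [idt'u].

[idt'u]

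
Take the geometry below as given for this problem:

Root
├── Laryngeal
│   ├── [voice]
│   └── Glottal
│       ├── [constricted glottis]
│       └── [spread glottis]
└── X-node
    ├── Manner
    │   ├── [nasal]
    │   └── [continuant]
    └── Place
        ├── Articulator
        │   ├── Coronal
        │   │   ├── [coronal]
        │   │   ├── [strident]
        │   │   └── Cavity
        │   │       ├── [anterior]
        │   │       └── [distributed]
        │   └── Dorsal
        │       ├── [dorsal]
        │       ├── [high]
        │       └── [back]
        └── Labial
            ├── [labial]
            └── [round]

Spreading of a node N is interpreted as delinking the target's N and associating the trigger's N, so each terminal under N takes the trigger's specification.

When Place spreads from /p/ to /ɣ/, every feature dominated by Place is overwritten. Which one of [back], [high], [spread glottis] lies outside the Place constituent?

The terminals dominated by Place are [coronal], [strident], [anterior], [distributed], [dorsal], [high], [back], [labial], [round].
Of the listed options, [back], [high] are among these and would be overwritten by spreading Place.
[spread glottis] attaches under Glottal, not under Place, so /ɣ/ retains its own value for [spread glottis].

[spread glottis]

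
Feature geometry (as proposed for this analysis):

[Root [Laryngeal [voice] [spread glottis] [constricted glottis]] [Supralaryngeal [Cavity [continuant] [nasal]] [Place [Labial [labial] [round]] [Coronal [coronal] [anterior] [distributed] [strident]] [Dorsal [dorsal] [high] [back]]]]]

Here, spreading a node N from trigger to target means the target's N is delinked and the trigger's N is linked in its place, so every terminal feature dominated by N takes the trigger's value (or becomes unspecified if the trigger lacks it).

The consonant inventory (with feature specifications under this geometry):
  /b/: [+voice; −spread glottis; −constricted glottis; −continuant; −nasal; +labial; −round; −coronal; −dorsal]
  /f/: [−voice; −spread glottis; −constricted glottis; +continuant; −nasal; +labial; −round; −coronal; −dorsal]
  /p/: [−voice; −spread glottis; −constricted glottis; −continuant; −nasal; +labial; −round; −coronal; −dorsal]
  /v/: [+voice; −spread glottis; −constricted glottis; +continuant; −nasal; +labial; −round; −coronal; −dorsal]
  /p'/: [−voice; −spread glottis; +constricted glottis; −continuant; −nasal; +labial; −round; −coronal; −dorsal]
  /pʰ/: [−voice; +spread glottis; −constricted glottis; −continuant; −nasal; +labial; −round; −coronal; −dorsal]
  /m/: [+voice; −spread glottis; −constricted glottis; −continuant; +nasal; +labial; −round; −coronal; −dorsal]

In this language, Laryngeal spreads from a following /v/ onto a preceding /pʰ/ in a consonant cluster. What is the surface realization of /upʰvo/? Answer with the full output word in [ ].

The Laryngeal node dominates the terminals [voice], [spread glottis], [constricted glottis].
The target acquires /v/'s values for everything under Laryngeal — [+voice], [−spread glottis], [−constricted glottis] — while keeping its own [continuant], [nasal], [labial], ….
This feature bundle is that of [b], so /upʰvo/ surfaces as [ubvo].

[ubvo]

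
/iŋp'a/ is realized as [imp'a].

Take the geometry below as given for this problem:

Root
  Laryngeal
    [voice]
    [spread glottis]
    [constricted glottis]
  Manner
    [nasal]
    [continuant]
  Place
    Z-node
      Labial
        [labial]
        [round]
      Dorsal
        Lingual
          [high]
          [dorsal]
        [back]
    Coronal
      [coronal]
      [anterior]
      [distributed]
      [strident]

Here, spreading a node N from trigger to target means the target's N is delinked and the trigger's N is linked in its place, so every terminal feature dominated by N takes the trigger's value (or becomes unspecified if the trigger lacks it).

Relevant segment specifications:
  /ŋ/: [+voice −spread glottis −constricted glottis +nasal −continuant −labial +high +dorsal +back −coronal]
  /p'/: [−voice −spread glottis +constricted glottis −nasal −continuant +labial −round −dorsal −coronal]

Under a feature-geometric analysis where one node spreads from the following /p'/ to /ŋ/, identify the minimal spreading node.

Comparing /ŋ/ with its surface form [m], the features that change are [labial], [round], [dorsal], [high], [back].
In this geometry the lowest node dominating all of them is Z-node: every daughter of Z-node dominates only a proper subset, so no lower node suffices.
If Z-node spreads, every terminal under it takes /p'/'s value, producing [m] as observed.
[constricted glottis], [nasal] stay as in /ŋ/ although /p'/ differs there, so no node dominating them spread; among the remaining candidates Z-node is the lowest that derives the output.

Z-node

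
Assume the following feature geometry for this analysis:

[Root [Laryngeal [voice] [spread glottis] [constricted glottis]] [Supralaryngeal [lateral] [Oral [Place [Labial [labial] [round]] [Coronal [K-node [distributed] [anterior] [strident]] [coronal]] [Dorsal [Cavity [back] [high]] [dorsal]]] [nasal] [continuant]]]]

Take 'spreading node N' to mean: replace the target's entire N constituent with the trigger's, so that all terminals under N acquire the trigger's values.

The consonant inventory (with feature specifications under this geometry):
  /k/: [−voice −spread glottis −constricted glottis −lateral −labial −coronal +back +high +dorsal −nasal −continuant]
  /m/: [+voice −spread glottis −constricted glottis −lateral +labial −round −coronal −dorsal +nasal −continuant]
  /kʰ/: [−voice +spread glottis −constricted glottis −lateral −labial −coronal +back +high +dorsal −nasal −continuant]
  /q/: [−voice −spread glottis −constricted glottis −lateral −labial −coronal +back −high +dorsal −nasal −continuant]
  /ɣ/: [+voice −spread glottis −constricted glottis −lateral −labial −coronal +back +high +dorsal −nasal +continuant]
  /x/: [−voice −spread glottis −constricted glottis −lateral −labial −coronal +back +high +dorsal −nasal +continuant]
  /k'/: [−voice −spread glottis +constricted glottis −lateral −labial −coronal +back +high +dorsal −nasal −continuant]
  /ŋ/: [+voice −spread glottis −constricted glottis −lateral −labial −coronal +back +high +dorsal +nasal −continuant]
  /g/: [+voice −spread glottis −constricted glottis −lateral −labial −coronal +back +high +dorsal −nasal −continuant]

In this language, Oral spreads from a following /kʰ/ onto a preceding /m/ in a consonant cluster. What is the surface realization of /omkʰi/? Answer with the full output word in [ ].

Terminals under Oral in this geometry: [labial], [round], [distributed], [anterior], [strident], [coronal], [back], [high], [dorsal], [nasal], [continuant].
The target acquires /kʰ/'s values for everything under Oral — [−labial], [−coronal], [+back], [+high], [+dorsal], [−nasal], [−continuant] — while keeping its own [voice], [spread glottis], [constricted glottis], ….
This feature bundle is that of [g], so /omkʰi/ surfaces as [ogkʰi].

[ogkʰi]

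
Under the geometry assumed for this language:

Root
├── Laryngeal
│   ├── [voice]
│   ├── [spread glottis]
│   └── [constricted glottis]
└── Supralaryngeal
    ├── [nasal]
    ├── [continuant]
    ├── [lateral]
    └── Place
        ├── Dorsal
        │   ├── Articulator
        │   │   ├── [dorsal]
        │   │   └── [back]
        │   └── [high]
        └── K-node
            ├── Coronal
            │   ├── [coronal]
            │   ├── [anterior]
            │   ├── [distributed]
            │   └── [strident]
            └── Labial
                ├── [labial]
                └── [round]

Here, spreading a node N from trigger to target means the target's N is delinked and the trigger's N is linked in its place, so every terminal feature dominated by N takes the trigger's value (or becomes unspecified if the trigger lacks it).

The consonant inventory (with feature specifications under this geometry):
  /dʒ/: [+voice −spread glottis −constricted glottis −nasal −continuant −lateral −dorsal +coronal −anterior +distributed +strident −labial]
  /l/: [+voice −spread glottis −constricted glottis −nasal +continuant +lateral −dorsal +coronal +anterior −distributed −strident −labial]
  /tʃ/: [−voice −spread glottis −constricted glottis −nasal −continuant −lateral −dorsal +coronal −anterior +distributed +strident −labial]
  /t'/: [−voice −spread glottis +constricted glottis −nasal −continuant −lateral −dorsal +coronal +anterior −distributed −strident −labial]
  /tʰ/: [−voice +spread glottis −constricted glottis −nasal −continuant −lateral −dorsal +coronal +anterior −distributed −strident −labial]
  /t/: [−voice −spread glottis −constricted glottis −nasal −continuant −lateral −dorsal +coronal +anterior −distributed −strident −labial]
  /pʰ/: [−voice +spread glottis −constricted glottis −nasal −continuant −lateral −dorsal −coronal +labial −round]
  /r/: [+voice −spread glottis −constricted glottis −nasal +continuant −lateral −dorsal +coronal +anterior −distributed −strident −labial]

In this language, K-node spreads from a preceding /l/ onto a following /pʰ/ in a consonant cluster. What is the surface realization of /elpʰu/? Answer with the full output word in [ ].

K-node immediately or transitively dominates [coronal], [anterior], [distributed], [strident], [labial], [round].
The target acquires /l/'s values for everything under K-node — [+coronal], [+anterior], [−distributed], [−strident], [−labial] — while keeping its own [voice], [spread glottis], [constricted glottis], ….
This feature bundle is that of [tʰ], so /elpʰu/ surfaces as [eltʰu].

[eltʰu]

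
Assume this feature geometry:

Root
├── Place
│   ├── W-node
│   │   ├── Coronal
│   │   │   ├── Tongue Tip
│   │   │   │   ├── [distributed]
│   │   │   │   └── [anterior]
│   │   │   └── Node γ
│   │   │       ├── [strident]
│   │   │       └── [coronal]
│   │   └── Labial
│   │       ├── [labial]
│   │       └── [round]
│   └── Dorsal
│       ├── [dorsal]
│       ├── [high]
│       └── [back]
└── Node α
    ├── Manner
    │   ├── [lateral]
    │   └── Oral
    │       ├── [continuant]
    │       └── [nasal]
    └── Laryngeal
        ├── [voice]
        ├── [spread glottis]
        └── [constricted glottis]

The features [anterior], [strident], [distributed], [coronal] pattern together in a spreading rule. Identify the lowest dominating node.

Coronal

[anterior] lies under Tongue Tip (below Place).
[strident]: Root > Place > W-node > Coronal > Node γ > [strident].
[distributed]: Root > Place > W-node > Coronal > Tongue Tip > [distributed].
[coronal]: Root > Place > W-node > Coronal > Node γ > [coronal].
These paths first converge at Coronal; no daughter of Coronal dominates all 4 features, so Coronal is the minimal constituent.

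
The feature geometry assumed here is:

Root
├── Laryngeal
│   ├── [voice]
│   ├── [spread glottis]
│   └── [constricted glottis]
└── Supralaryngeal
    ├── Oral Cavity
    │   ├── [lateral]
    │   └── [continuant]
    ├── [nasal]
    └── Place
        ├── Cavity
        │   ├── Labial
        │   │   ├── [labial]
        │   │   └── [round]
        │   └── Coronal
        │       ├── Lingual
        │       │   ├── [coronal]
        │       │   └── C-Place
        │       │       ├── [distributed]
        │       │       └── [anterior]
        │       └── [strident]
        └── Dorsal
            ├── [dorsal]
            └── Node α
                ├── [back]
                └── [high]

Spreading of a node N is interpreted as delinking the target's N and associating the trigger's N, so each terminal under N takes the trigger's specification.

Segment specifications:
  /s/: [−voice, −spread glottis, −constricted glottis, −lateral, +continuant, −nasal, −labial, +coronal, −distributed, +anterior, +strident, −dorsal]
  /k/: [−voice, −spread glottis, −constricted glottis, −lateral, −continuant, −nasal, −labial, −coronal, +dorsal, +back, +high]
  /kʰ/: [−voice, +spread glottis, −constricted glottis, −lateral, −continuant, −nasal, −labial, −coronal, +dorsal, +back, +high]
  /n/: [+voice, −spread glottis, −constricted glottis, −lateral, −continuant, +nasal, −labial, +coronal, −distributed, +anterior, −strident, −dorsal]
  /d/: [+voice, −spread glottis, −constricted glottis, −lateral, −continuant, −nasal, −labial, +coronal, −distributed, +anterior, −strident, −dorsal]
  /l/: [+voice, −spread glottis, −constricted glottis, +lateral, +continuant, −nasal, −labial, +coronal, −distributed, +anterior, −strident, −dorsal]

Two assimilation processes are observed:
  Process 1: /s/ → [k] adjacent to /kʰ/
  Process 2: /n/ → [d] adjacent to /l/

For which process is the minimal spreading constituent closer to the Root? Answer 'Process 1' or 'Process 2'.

Process 1

Process 1 alters [continuant], [coronal], [anterior], [distributed], [strident], [dorsal], [high], [back]; the lowest common ancestor is Supralaryngeal (depth 1 from Root).
In Process 2, [nasal] changes, so the minimal spreading node is [nasal] at depth 2.
Supralaryngeal is closer to Root than [nasal], so Process 1 spreads the higher node.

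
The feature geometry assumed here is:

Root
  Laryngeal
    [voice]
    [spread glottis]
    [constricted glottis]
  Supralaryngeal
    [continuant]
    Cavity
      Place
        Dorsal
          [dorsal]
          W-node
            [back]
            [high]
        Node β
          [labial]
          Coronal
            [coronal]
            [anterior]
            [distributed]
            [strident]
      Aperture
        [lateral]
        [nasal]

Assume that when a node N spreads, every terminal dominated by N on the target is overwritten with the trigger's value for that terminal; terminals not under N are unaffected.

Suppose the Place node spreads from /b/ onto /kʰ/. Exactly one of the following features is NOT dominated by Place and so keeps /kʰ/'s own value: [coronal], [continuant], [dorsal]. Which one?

[continuant]

Under this geometry, Place contains [dorsal], [back], [high], [labial], [coronal], [anterior], [distributed], [strident].
Of the listed options, [dorsal], [coronal] are among these and would be overwritten by spreading Place.
But [continuant] is a dependent of Supralaryngeal, outside Place; it is therefore untouched by the spreading.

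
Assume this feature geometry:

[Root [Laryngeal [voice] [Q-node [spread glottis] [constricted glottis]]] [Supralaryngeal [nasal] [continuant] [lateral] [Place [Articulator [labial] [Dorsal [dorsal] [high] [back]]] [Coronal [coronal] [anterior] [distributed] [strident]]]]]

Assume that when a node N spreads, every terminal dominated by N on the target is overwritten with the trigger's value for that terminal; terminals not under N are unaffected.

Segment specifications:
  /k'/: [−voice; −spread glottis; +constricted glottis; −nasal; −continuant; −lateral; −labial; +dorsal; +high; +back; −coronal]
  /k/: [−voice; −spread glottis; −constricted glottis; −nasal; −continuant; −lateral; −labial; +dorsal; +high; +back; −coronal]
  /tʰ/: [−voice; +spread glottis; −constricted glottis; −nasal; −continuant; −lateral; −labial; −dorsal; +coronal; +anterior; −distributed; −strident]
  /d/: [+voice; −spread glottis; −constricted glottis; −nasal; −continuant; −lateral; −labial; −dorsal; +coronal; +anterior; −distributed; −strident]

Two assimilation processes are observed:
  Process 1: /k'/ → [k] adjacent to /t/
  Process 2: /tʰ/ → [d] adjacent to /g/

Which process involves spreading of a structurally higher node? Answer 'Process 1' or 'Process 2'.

Process 1 alters [constricted glottis]; the lowest dominating node is [constricted glottis] (depth 3 from Root).
In Process 2, [voice], [spread glottis] change, so the minimal spreading node is Laryngeal at depth 1.
Laryngeal (depth 1) sits above [constricted glottis] (depth 3), making Process 2 the one with the higher spreading node.

Process 2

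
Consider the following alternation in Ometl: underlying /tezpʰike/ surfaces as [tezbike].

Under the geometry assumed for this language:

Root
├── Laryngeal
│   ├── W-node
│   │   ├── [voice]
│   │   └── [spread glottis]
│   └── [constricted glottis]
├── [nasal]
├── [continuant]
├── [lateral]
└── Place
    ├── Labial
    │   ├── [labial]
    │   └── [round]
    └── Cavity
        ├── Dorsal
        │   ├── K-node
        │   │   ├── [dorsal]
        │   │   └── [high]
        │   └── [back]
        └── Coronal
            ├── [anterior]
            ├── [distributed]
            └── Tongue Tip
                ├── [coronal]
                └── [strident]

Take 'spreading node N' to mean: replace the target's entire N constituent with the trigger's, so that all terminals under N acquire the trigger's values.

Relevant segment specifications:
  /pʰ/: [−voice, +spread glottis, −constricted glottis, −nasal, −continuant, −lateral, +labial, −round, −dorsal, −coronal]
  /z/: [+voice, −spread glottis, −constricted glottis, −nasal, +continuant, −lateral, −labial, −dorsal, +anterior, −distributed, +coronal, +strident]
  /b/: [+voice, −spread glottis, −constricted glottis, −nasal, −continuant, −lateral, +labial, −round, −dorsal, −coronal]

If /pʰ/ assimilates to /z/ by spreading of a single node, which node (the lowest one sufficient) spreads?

Feature comparison: [voice], [spread glottis] differ between /pʰ/ and [b]; the remaining terminals match.
Tracing each changed feature up the tree, the paths first meet at W-node; any lower node misses at least one of them.
Spreading W-node from /z/ overwrites each of those terminals with /z/'s values, yielding exactly [b].
Features on which the two segments disagree outside W-node, such as [continuant], [coronal], are unchanged — nothing dominating them spread, and W-node is the minimal sufficient constituent.

W-node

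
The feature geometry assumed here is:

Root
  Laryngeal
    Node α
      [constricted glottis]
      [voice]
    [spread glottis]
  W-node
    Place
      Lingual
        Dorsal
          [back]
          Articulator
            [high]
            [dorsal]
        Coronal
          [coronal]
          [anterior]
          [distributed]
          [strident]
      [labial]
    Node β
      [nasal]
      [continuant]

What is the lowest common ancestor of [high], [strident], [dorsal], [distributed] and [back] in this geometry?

[high]: Root → W-node → Place → Lingual → Dorsal → Articulator → [high].
[strident]: Root → W-node → Place → Lingual → Coronal → [strident].
[dorsal]: Root → W-node → Place → Lingual → Dorsal → Articulator → [dorsal].
[distributed]: Root → W-node → Place → Lingual → Coronal → [distributed].
[back]: Root → W-node → Place → Lingual → Dorsal → [back].
The lowest node appearing on every path is Lingual; each proper daughter of Lingual fails to dominate at least one of the listed features.

Lingual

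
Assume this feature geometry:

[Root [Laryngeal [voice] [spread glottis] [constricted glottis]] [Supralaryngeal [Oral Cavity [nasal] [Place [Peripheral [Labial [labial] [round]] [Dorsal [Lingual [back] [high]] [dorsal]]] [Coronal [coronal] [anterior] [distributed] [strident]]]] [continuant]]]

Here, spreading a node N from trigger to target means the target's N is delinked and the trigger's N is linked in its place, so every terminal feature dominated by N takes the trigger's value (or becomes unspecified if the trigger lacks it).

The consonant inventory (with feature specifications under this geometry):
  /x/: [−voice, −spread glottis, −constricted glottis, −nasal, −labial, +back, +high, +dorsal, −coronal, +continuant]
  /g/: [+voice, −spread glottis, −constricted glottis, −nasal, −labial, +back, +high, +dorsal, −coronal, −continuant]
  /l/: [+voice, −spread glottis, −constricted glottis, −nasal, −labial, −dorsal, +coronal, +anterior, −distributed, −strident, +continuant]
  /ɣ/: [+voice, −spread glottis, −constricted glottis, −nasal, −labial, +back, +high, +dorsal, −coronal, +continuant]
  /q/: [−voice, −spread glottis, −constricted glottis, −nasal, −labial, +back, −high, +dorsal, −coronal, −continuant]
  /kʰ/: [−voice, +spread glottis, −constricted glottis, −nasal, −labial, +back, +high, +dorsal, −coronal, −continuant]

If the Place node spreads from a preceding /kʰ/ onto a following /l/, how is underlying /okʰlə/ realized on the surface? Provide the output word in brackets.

The Place node dominates the terminals [labial], [round], [back], [high], [dorsal], [coronal], [anterior], [distributed], [strident].
The target acquires /kʰ/'s values for everything under Place — [−labial], [+back], [+high], [+dorsal], [−coronal] — while keeping its own [voice], [spread glottis], [constricted glottis], ….
The resulting bundle matches /ɣ/ in the inventory; substituting it for /l/ gives [okʰɣə].

[okʰɣə]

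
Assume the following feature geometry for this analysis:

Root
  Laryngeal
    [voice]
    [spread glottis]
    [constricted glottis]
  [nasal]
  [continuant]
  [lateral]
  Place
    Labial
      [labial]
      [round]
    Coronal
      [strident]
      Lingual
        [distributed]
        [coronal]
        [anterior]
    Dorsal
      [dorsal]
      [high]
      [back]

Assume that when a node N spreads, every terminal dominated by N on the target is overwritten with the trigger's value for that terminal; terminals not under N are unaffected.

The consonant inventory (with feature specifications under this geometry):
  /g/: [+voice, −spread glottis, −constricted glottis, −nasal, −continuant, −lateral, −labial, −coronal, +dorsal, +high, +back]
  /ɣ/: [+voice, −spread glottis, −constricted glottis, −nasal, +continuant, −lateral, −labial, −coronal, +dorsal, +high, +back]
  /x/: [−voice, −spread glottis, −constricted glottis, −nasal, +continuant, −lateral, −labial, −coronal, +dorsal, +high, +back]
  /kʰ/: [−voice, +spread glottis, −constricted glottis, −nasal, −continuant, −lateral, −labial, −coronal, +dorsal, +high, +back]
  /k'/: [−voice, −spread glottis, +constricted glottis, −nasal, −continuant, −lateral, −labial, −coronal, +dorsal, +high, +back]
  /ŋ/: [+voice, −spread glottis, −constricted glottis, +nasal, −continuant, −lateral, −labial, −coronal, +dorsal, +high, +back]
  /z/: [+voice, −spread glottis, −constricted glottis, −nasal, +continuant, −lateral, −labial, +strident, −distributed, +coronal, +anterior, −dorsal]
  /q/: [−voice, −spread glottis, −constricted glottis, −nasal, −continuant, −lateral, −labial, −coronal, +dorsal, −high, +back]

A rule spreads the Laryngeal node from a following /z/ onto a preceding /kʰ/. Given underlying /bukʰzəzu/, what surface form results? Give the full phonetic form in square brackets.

The Laryngeal node dominates the terminals [voice], [spread glottis], [constricted glottis].
The target acquires /z/'s values for everything under Laryngeal — [+voice], [−spread glottis], [−constricted glottis] — while keeping its own [nasal], [continuant], [lateral], ….
The resulting bundle matches /g/ in the inventory; substituting it for /kʰ/ gives [bugzəzu].

[bugzəzu]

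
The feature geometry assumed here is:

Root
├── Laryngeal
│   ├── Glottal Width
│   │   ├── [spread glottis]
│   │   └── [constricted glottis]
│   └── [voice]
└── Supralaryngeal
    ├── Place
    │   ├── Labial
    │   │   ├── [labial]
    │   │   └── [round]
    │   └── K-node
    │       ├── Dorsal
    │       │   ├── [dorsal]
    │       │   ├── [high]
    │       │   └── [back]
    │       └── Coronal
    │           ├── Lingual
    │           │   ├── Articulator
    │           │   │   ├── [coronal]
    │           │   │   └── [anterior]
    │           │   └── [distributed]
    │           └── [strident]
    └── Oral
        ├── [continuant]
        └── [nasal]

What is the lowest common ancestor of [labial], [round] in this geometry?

Labial

[labial]: Root → Supralaryngeal → Place → Labial → [labial].
[round]: Root → Supralaryngeal → Place → Labial → [round].
Labial is the lowest common ancestor — every listed feature sits under it, and no single subconstituent of Labial covers them all.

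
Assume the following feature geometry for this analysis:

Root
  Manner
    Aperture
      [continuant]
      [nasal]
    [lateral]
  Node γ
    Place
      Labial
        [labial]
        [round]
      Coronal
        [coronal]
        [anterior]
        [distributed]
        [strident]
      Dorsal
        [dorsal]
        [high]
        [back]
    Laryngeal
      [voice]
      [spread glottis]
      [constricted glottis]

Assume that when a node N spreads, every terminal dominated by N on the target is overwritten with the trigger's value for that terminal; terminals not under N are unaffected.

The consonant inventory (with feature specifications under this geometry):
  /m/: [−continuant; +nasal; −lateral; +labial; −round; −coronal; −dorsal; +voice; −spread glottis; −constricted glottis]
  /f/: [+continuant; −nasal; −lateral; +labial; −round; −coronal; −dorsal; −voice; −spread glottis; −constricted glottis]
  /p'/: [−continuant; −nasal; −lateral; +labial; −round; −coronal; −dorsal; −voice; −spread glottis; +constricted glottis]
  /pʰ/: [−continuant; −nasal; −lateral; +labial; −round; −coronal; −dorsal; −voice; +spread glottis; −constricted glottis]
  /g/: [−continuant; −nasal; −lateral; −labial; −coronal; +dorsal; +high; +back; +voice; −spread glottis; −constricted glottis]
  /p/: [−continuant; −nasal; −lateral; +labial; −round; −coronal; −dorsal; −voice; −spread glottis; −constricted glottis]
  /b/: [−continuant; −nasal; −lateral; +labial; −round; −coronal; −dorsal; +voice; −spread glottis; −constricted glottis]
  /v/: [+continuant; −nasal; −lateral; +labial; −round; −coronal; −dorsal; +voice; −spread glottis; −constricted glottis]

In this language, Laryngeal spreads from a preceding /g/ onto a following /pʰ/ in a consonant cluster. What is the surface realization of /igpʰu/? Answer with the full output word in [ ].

[igbu]

Laryngeal immediately or transitively dominates [voice], [spread glottis], [constricted glottis].
Spreading Laryngeal from /g/ onto /pʰ/ replaces those values with /g/'s: [+voice], [−spread glottis], [−constricted glottis]. Features outside Laryngeal ([continuant], [nasal], [lateral], …) stay as in /pʰ/.
The resulting bundle matches /b/ in the inventory; substituting it for /pʰ/ gives [igbu].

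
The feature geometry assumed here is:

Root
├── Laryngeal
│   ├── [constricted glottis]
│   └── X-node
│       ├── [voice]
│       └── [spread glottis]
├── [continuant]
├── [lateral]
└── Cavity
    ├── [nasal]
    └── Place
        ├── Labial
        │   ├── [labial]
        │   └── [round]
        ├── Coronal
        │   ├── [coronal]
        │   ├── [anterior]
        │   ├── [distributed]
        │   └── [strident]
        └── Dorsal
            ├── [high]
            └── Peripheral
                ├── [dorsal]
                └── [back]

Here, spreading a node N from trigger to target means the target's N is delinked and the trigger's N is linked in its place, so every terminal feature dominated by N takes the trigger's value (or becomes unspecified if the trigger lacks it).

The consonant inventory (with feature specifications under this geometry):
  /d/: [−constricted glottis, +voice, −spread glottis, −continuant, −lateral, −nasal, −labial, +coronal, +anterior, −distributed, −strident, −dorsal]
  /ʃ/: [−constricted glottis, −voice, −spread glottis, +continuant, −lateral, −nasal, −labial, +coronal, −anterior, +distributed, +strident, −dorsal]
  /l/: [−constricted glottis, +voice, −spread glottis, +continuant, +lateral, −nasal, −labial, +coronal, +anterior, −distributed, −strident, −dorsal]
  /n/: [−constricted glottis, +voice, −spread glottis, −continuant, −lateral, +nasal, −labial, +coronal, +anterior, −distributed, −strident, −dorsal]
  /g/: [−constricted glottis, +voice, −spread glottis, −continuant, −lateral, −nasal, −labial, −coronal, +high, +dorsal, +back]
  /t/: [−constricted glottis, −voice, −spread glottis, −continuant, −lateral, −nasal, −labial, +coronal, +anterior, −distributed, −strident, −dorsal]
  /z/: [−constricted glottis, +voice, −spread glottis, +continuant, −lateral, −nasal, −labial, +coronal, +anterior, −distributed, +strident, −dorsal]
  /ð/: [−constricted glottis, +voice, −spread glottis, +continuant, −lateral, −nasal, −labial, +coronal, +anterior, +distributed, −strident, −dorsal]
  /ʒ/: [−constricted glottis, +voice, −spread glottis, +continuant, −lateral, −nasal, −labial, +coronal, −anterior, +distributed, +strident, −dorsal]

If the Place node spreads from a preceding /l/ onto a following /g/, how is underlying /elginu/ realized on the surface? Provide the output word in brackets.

Terminals under Place in this geometry: [labial], [round], [coronal], [anterior], [distributed], [strident], [high], [dorsal], [back].
After delinking /g/'s Place and linking /l/'s, the affected terminals become [−labial], [+coronal], [+anterior], [−distributed], [−strident], [−dorsal]; [constricted glottis], [voice], [spread glottis], … (outside Place) are retained from /g/.
This feature bundle is that of [d], so /elginu/ surfaces as [eldinu].

[eldinu]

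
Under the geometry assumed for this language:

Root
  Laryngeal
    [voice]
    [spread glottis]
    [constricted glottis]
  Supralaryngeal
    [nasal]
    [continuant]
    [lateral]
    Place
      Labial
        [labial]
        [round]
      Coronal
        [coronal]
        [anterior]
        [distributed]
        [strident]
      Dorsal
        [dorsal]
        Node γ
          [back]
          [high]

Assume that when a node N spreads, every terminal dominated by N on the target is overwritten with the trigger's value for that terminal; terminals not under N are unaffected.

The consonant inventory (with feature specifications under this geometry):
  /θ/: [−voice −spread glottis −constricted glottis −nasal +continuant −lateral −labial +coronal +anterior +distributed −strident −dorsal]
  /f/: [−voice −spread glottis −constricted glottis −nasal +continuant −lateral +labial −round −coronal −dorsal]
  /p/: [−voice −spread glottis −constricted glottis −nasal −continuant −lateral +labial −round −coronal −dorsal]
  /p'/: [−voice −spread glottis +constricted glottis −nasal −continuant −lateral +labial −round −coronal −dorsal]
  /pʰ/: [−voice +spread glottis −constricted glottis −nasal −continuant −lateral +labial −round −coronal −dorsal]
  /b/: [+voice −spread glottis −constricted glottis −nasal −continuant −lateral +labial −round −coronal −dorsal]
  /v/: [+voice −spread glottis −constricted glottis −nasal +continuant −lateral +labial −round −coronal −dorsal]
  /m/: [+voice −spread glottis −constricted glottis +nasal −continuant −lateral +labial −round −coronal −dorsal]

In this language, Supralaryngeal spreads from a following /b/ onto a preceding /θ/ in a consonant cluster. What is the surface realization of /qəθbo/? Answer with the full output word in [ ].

[qəpbo]

Supralaryngeal immediately or transitively dominates [nasal], [continuant], [lateral], [labial], [round], [coronal], [anterior], [distributed], [strident], [dorsal], [back], [high].
The target acquires /b/'s values for everything under Supralaryngeal — [−nasal], [−continuant], [−lateral], [+labial], [−round], [−coronal], [−dorsal] — while keeping its own [voice], [spread glottis], [constricted glottis].
The resulting bundle matches /p/ in the inventory; substituting it for /θ/ gives [qəpbo].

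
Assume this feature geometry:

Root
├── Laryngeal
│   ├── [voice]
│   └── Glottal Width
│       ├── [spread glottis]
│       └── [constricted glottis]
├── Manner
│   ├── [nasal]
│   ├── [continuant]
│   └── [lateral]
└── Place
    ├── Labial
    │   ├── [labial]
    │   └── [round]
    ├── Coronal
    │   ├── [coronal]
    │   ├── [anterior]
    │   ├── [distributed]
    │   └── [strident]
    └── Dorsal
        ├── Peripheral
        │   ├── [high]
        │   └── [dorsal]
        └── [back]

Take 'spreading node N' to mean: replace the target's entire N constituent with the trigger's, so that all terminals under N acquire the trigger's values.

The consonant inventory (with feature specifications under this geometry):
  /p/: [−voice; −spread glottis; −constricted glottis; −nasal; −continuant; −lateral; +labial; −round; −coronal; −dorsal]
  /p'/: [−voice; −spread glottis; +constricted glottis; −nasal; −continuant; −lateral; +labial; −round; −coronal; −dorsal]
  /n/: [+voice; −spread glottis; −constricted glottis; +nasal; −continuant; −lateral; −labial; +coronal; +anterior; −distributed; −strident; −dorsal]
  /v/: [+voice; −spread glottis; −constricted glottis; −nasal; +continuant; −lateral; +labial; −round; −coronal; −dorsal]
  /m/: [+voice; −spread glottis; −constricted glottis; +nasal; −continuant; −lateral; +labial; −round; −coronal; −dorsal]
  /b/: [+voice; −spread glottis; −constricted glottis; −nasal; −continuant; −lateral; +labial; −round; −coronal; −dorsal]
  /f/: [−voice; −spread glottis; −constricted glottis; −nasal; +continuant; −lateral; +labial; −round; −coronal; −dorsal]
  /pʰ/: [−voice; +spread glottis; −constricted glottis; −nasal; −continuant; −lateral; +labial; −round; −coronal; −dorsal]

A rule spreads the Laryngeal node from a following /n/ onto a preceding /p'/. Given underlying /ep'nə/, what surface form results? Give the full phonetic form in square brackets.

Terminals under Laryngeal in this geometry: [voice], [spread glottis], [constricted glottis].
Spreading Laryngeal from /n/ onto /p'/ replaces those values with /n/'s: [+voice], [−spread glottis], [−constricted glottis]. Features outside Laryngeal ([nasal], [continuant], [lateral], …) stay as in /p'/.
Among the inventory, only /b/ has exactly this specification, giving the surface form [ebnə].

[ebnə]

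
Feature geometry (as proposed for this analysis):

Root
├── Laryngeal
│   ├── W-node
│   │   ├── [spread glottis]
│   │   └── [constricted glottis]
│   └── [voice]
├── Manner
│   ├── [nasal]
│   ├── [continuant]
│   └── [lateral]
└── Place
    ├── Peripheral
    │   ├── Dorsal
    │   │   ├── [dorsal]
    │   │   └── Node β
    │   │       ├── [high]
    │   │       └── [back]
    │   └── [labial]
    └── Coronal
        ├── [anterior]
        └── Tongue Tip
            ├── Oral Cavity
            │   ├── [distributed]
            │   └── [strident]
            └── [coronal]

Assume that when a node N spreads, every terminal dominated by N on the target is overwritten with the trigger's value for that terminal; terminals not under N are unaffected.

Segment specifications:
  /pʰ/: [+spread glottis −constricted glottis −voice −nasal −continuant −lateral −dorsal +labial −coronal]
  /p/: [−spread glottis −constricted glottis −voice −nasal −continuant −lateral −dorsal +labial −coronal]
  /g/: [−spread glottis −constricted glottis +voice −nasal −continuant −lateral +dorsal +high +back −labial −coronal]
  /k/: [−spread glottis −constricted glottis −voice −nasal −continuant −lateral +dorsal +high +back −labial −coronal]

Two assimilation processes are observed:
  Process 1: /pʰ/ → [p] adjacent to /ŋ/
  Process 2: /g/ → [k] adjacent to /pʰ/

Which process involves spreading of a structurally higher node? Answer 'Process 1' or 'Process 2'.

Process 2

Process 1: the feature that changes is [spread glottis]; the minimal node is [spread glottis] (depth 3).
In Process 2, [voice] changes, so the minimal spreading node is [voice] at depth 2.
[voice] is closer to Root than [spread glottis], so Process 2 spreads the higher node.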